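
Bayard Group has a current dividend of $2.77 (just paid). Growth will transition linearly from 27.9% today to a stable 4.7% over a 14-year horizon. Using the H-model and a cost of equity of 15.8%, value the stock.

$66.65

H-model: P₀ = D₀[(1+g_L) + H(g_S−g_L)]/(r−g_L), with H = 14/2 = 7.
P₀ = 2.77 × [(1+0.047) + 7×(0.279−0.047)] / (0.158−0.047)
   = 2.77 × 2.6710 / 0.111 = 66.6547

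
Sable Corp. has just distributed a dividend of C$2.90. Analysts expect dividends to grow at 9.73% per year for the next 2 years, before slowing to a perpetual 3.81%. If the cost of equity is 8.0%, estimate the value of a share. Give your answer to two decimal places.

Two-stage DDM. Project D₁…D_2 at 0.0973, terminal growth 0.0381, discount at r = 0.08.
D_1 = 3.1822
D_2 = 3.4918
Terminal value at t=2: TV = D_3/(r−g) = 3.6248/(0.08−0.0381) = 86.5115
P₀ = 3.1822/(1+0.08)^1 + 3.4918/(1+0.08)^2 + 86.5115/(1+0.08)^2 = 80.1098

C$80.11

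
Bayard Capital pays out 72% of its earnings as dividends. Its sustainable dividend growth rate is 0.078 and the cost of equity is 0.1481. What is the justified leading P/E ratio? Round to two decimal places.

10.27

Justified leading P/E = b/(r−g) = 0.72/(0.1481−0.078) = 10.2710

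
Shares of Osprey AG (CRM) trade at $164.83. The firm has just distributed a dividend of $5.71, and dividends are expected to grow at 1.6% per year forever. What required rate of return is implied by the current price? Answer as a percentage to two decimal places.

Rearranging the constant-growth DDM: r = D₁/P₀ + g.
D₁ = 5.71 × (1 + 0.016) = 5.8014.
r = 5.8014 / 164.83 + 0.016 = 0.03520 + 0.016 = 0.05120

5.12%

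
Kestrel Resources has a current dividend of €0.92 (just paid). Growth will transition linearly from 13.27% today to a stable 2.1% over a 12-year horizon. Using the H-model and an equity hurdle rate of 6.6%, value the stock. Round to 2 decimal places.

H-model: P₀ = D₀[(1+g_L) + H(g_S−g_L)]/(r−g_L), with H = 12/2 = 6.
P₀ = 0.92 × [(1+0.021) + 6×(0.1327−0.021)] / (0.066−0.021)
   = 0.92 × 1.6912 / 0.045 = 34.5756

€34.58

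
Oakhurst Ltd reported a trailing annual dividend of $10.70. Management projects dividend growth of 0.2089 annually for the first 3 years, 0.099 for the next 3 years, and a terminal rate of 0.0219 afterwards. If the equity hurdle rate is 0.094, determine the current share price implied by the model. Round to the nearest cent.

$290.49

Three-stage DDM. Project D₁…D_6; terminal Gordon value at t=6 with g = 0.0219; discount at r = 0.094.
D_1 = 12.9352
D_2 = 15.6374
D_3 = 18.9041
D_4 = 20.7756
D_5 = 22.8323
D_6 = 25.0927
TV_6 = 25.6423/(0.094−0.0219) = 355.6486
P₀ = Σ Dₜ/(1+r)ᵗ + TV_6/(1+r)^6 = 290.4898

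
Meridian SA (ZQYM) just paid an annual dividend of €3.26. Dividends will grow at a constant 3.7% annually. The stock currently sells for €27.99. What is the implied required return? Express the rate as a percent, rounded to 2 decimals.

Rearranging the constant-growth DDM: r = D₁/P₀ + g.
D₁ = 3.26 × (1 + 0.037) = 3.3806.
r = 3.3806 / 27.99 + 0.037 = 0.12078 + 0.037 = 0.15778

15.78%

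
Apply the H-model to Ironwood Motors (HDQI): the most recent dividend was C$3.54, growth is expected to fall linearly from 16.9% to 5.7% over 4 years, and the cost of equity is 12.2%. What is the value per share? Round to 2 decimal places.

H-model: P₀ = D₀[(1+g_L) + H(g_S−g_L)]/(r−g_L), with H = 4/2 = 2.
P₀ = 3.54 × [(1+0.057) + 2×(0.169−0.057)] / (0.122−0.057)
   = 3.54 × 1.2810 / 0.065 = 69.7652

C$69.77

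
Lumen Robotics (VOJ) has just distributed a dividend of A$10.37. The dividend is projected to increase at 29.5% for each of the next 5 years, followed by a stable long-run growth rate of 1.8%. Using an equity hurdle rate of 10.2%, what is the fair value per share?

Two-stage DDM. Project D₁…D_5 at 0.295, terminal growth 0.018, discount at r = 0.102.
D_1 = 13.4291
D_2 = 17.3907
D_3 = 22.5210
D_4 = 29.1647
D_5 = 37.7683
Terminal value at t=5: TV = D_6/(r−g) = 38.4481/(0.102−0.018) = 457.7160
P₀ = 13.4291/(1+0.102)^1 + 17.3907/(1+0.102)^2 + 22.5210/(1+0.102)^3 + 29.1647/(1+0.102)^4 + 37.7683/(1+0.102)^5 + 457.7160/(1+0.102)^5 = 367.9857

A$367.99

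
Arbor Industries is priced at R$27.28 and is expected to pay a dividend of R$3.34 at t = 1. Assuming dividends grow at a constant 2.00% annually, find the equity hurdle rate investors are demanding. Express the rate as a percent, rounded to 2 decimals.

Rearranging the constant-growth DDM: r = D₁/P₀ + g.
r = 3.3400 / 27.28 + 0.02 = 0.12243 + 0.02 = 0.14243

14.24%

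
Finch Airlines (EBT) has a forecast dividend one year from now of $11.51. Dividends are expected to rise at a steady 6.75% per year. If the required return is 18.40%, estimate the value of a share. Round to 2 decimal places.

Gordon growth model: P₀ = D₁/(r − g), with D₁ = 11.51 given directly.
P₀ = 11.5100 / (0.184 − 0.0675) = 11.5100 / 0.1165 = 98.7983

$98.80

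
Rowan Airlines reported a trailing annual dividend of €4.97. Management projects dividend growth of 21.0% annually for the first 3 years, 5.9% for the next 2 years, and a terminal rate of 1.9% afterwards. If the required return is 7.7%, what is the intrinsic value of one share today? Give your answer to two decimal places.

Three-stage DDM. Project D₁…D_5; terminal Gordon value at t=5 with g = 0.019; discount at r = 0.077.
D_1 = 6.0137
D_2 = 7.2766
D_3 = 8.8047
D_4 = 9.3241
D_5 = 9.8743
TV_5 = 10.0619/(0.077−0.019) = 173.4805
P₀ = Σ Dₜ/(1+r)ᵗ + TV_5/(1+r)^5 = 152.3711

€152.37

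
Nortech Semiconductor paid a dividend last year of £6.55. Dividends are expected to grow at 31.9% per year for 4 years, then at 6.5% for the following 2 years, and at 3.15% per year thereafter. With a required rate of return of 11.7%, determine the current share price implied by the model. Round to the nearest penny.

£203.78

Three-stage DDM. Project D₁…D_6; terminal Gordon value at t=6 with g = 0.0315; discount at r = 0.117.
D_1 = 8.6395
D_2 = 11.3954
D_3 = 15.0306
D_4 = 19.8253
D_5 = 21.1140
D_6 = 22.4864
TV_6 = 23.1947/(0.117−0.0315) = 271.2831
P₀ = Σ Dₜ/(1+r)ᵗ + TV_6/(1+r)^6 = 203.7776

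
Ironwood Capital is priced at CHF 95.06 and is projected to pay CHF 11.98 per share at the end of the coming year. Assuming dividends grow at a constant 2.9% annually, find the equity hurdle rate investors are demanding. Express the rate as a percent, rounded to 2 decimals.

15.50%

Rearranging the constant-growth DDM: r = D₁/P₀ + g.
r = 11.9800 / 95.06 + 0.029 = 0.12603 + 0.029 = 0.15503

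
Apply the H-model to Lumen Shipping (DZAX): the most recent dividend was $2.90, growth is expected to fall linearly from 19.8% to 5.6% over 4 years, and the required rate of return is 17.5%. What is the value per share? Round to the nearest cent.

H-model: P₀ = D₀[(1+g_L) + H(g_S−g_L)]/(r−g_L), with H = 4/2 = 2.
P₀ = 2.90 × [(1+0.056) + 2×(0.198−0.056)] / (0.175−0.056)
   = 2.90 × 1.3400 / 0.119 = 32.6555

$32.66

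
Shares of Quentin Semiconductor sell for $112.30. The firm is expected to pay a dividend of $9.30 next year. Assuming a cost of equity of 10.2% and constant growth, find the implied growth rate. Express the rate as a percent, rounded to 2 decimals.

1.92%

From P₀ = D₁/(r − g), the implied growth is g = r − D₁/P₀.
g = 0.102 − 9.30/112.30 = 0.102 − 0.08281 = 0.01919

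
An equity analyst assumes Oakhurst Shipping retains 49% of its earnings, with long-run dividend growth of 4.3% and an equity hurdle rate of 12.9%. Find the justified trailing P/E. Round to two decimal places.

6.19

Payout ratio b = 1 − 0.49 = 0.51.
Justified trailing P/E = b(1+g)/(r−g) = 0.51×(1+0.043)/(0.129−0.043) = 6.1852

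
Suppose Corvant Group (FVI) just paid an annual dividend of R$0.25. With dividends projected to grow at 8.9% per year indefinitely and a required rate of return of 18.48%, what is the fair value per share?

Gordon growth model: P₀ = D₁/(r − g). D₁ = 0.25 × (1 + 0.089) = 0.2722.
P₀ = 0.2722 / (0.1848 − 0.089) = 0.2722 / 0.0958 = 2.8419

R$2.84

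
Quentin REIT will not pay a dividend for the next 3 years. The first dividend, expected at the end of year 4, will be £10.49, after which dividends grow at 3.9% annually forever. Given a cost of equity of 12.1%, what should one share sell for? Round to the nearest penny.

Deferred-dividend DDM. At t=3 the remaining stream is a growing perpetuity with first payment D_4 = 10.49.
V_3 = D_4/(r−g) = 10.49/(0.121−0.039) = 127.9268
P₀ = V_3/(1+r)^3 = 127.9268/(1+0.121)^3 = 90.8123

£90.81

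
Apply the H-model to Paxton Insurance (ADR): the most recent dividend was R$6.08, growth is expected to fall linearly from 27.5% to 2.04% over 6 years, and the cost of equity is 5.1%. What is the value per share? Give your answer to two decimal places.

R$354.51

H-model: P₀ = D₀[(1+g_L) + H(g_S−g_L)]/(r−g_L), with H = 6/2 = 3.
P₀ = 6.08 × [(1+0.0204) + 3×(0.275−0.0204)] / (0.051−0.0204)
   = 6.08 × 1.7842 / 0.0306 = 354.5077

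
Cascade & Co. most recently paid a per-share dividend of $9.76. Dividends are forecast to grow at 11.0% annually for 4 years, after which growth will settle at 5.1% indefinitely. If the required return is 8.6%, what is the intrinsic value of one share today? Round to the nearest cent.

$361.10

Two-stage DDM. Project D₁…D_4 at 0.11, terminal growth 0.051, discount at r = 0.086.
D_1 = 10.8336
D_2 = 12.0253
D_3 = 13.3481
D_4 = 14.8164
Terminal value at t=4: TV = D_5/(r−g) = 15.5720/(0.086−0.051) = 444.9143
P₀ = 10.8336/(1+0.086)^1 + 12.0253/(1+0.086)^2 + 13.3481/(1+0.086)^3 + 14.8164/(1+0.086)^4 + 444.9143/(1+0.086)^4 = 361.1030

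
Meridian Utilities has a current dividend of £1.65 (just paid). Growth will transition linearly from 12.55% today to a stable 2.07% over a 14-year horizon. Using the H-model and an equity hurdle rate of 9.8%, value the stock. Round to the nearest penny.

£37.45

H-model: P₀ = D₀[(1+g_L) + H(g_S−g_L)]/(r−g_L), with H = 14/2 = 7.
P₀ = 1.65 × [(1+0.0207) + 7×(0.1255−0.0207)] / (0.098−0.0207)
   = 1.65 × 1.7543 / 0.0773 = 37.4462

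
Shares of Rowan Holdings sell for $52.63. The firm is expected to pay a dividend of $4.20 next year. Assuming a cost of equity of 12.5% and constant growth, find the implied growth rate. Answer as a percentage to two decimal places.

From P₀ = D₁/(r − g), the implied growth is g = r − D₁/P₀.
g = 0.125 − 4.20/52.63 = 0.125 − 0.07980 = 0.04520

4.52%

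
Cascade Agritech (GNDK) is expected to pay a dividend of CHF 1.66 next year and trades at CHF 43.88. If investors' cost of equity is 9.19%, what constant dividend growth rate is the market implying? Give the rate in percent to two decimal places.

5.41%

From P₀ = D₁/(r − g), the implied growth is g = r − D₁/P₀.
g = 0.0919 − 1.66/43.88 = 0.0919 − 0.03783 = 0.05407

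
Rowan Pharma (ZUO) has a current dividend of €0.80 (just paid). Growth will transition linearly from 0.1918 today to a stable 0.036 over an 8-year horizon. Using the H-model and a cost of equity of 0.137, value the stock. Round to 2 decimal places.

€13.14

H-model: P₀ = D₀[(1+g_L) + H(g_S−g_L)]/(r−g_L), with H = 8/2 = 4.
P₀ = 0.80 × [(1+0.036) + 4×(0.1918−0.036)] / (0.137−0.036)
   = 0.80 × 1.6592 / 0.101 = 13.1422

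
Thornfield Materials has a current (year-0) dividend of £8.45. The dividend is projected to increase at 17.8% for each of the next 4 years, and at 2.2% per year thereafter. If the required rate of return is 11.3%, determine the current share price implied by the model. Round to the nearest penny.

Two-stage DDM. Project D₁…D_4 at 0.178, terminal growth 0.022, discount at r = 0.113.
D_1 = 9.9541
D_2 = 11.7259
D_3 = 13.8131
D_4 = 16.2719
Terminal value at t=4: TV = D_5/(r−g) = 16.6299/(0.113−0.022) = 182.7458
P₀ = 9.9541/(1+0.113)^1 + 11.7259/(1+0.113)^2 + 13.8131/(1+0.113)^3 + 16.2719/(1+0.113)^4 + 182.7458/(1+0.113)^4 = 158.1192

£158.12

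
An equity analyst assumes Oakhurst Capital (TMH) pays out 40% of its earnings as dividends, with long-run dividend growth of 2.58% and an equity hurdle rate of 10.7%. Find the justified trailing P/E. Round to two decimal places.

Justified trailing P/E = b(1+g)/(r−g) = 0.40×(1+0.0258)/(0.107−0.0258) = 5.0532

5.05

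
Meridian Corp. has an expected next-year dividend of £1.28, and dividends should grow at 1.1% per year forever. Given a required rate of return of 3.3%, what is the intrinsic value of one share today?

Gordon growth model: P₀ = D₁/(r − g), with D₁ = 1.28 given directly.
P₀ = 1.2800 / (0.033 − 0.011) = 1.2800 / 0.022 = 58.1818

£58.18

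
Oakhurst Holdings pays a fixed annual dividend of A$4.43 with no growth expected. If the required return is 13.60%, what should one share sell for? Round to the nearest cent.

A$32.57

Zero-growth DDM (perpetuity): P₀ = D/r = 4.43 / 0.136 = 32.5735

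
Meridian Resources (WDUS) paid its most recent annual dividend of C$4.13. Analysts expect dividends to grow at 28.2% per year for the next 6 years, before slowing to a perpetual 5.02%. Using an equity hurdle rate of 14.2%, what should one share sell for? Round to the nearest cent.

C$132.43

Two-stage DDM. Project D₁…D_6 at 0.282, terminal growth 0.0502, discount at r = 0.142.
D_1 = 5.2947
D_2 = 6.7878
D_3 = 8.7019
D_4 = 11.1558
D_5 = 14.3018
D_6 = 18.3349
Terminal value at t=6: TV = D_7/(r−g) = 19.2553/(0.142−0.0502) = 209.7527
P₀ = 5.2947/(1+0.142)^1 + 6.7878/(1+0.142)^2 + 8.7019/(1+0.142)^3 + 11.1558/(1+0.142)^4 + 14.3018/(1+0.142)^5 + 18.3349/(1+0.142)^6 + 209.7527/(1+0.142)^6 = 132.4323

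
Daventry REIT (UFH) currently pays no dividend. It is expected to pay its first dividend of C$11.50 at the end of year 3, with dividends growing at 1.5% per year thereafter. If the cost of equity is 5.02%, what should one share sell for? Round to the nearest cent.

C$296.22

Deferred-dividend DDM. At t=2 the remaining stream is a growing perpetuity with first payment D_3 = 11.50.
V_2 = D_3/(r−g) = 11.50/(0.0502−0.015) = 326.7045
P₀ = V_2/(1+r)^2 = 326.7045/(1+0.0502)^2 = 296.2178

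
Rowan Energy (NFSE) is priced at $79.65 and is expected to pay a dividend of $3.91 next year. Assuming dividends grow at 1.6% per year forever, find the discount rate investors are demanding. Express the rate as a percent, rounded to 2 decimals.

Rearranging the constant-growth DDM: r = D₁/P₀ + g.
r = 3.9100 / 79.65 + 0.016 = 0.04909 + 0.016 = 0.06509

6.51%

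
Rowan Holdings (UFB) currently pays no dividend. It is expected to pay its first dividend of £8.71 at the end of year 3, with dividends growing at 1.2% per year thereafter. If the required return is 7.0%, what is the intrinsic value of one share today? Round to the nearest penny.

£131.17

Deferred-dividend DDM. At t=2 the remaining stream is a growing perpetuity with first payment D_3 = 8.71.
V_2 = D_3/(r−g) = 8.71/(0.07−0.012) = 150.1724
P₀ = V_2/(1+r)^2 = 150.1724/(1+0.07)^2 = 131.1664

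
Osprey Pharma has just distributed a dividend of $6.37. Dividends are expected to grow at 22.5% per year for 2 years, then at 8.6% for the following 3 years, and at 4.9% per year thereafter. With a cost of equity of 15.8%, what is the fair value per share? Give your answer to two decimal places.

$89.29

Three-stage DDM. Project D₁…D_5; terminal Gordon value at t=5 with g = 0.049; discount at r = 0.158.
D_1 = 7.8033
D_2 = 9.5590
D_3 = 10.3811
D_4 = 11.2738
D_5 = 12.2434
TV_5 = 12.8433/(0.158−0.049) = 117.8284
P₀ = Σ Dₜ/(1+r)ᵗ + TV_5/(1+r)^5 = 89.2873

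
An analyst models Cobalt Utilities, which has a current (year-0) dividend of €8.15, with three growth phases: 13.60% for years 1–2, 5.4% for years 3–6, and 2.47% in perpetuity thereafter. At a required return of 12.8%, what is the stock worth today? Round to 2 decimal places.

Three-stage DDM. Project D₁…D_6; terminal Gordon value at t=6 with g = 0.0247; discount at r = 0.128.
D_1 = 9.2584
D_2 = 10.5175
D_3 = 11.0855
D_4 = 11.6841
D_5 = 12.3150
D_6 = 12.9801
TV_6 = 13.3007/(0.128−0.0247) = 128.7577
P₀ = Σ Dₜ/(1+r)ᵗ + TV_6/(1+r)^6 = 106.9649

€106.96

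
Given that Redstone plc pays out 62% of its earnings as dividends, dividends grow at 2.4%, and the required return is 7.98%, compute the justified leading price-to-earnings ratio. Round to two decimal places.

11.11

Justified leading P/E = b/(r−g) = 0.62/(0.0798−0.024) = 11.1111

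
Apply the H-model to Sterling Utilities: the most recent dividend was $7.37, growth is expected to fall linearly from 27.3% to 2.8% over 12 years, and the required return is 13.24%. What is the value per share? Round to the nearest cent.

$176.34

H-model: P₀ = D₀[(1+g_L) + H(g_S−g_L)]/(r−g_L), with H = 12/2 = 6.
P₀ = 7.37 × [(1+0.028) + 6×(0.273−0.028)] / (0.1324−0.028)
   = 7.37 × 2.4980 / 0.1044 = 176.3435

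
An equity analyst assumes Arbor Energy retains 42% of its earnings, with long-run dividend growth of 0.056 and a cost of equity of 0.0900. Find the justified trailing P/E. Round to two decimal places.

18.01

Payout ratio b = 1 − 0.42 = 0.58.
Justified trailing P/E = b(1+g)/(r−g) = 0.58×(1+0.056)/(0.09−0.056) = 18.0141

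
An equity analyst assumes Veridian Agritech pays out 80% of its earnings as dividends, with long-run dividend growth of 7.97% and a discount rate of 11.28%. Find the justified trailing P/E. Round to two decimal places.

Justified trailing P/E = b(1+g)/(r−g) = 0.80×(1+0.0797)/(0.1128−0.0797) = 26.0955

26.10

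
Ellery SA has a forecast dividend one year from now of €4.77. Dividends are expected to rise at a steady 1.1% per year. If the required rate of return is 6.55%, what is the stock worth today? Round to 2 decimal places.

€87.52

Gordon growth model: P₀ = D₁/(r − g), with D₁ = 4.77 given directly.
P₀ = 4.7700 / (0.0655 − 0.011) = 4.7700 / 0.0545 = 87.5229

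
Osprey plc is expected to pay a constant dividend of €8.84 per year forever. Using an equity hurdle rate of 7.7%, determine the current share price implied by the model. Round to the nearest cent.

Zero-growth DDM (perpetuity): P₀ = D/r = 8.84 / 0.077 = 114.8052

€114.81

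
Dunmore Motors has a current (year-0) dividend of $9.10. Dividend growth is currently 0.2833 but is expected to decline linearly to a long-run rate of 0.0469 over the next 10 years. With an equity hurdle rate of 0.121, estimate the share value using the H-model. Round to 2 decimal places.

H-model: P₀ = D₀[(1+g_L) + H(g_S−g_L)]/(r−g_L), with H = 10/2 = 5.
P₀ = 9.10 × [(1+0.0469) + 5×(0.2833−0.0469)] / (0.121−0.0469)
   = 9.10 × 2.2289 / 0.0741 = 273.7246

$273.72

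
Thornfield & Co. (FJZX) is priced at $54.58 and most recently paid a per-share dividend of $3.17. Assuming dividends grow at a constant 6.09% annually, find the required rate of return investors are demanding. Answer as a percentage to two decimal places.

Rearranging the constant-growth DDM: r = D₁/P₀ + g.
D₁ = 3.17 × (1 + 0.0609) = 3.3631.
r = 3.3631 / 54.58 + 0.0609 = 0.06162 + 0.0609 = 0.12252

12.25%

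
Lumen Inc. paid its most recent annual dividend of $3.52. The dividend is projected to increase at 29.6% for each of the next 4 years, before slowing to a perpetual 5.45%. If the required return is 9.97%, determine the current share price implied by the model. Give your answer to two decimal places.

Two-stage DDM. Project D₁…D_4 at 0.296, terminal growth 0.0545, discount at r = 0.0997.
D_1 = 4.5619
D_2 = 5.9122
D_3 = 7.6623
D_4 = 9.9303
Terminal value at t=4: TV = D_5/(r−g) = 10.4715/(0.0997−0.0545) = 231.6705
P₀ = 4.5619/(1+0.0997)^1 + 5.9122/(1+0.0997)^2 + 7.6623/(1+0.0997)^3 + 9.9303/(1+0.0997)^4 + 231.6705/(1+0.0997)^4 = 179.9954

$180.00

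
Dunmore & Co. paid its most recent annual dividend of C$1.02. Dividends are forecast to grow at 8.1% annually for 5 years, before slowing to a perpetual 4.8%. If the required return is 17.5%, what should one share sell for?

Two-stage DDM. Project D₁…D_5 at 0.081, terminal growth 0.048, discount at r = 0.175.
D_1 = 1.1026
D_2 = 1.1919
D_3 = 1.2885
D_4 = 1.3928
D_5 = 1.5057
Terminal value at t=5: TV = D_6/(r−g) = 1.5779/(0.175−0.048) = 12.4247
P₀ = 1.1026/(1+0.175)^1 + 1.1919/(1+0.175)^2 + 1.2885/(1+0.175)^3 + 1.3928/(1+0.175)^4 + 1.5057/(1+0.175)^5 + 12.4247/(1+0.175)^5 = 9.5465

C$9.55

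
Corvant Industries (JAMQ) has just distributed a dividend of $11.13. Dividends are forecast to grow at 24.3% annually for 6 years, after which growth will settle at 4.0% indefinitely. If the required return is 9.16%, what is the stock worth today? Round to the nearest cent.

Two-stage DDM. Project D₁…D_6 at 0.243, terminal growth 0.04, discount at r = 0.0916.
D_1 = 13.8346
D_2 = 17.1964
D_3 = 21.3751
D_4 = 26.5693
D_5 = 33.0256
D_6 = 41.0508
Terminal value at t=6: TV = D_7/(r−g) = 42.6929/(0.0916−0.04) = 827.3811
P₀ = 13.8346/(1+0.0916)^1 + 17.1964/(1+0.0916)^2 + 21.3751/(1+0.0916)^3 + 26.5693/(1+0.0916)^4 + 33.0256/(1+0.0916)^5 + 41.0508/(1+0.0916)^6 + 827.3811/(1+0.0916)^6 = 596.8383

$596.84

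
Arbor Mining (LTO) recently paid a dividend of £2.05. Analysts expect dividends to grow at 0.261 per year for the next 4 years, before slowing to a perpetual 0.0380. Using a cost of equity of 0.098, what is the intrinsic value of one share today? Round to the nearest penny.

Two-stage DDM. Project D₁…D_4 at 0.261, terminal growth 0.038, discount at r = 0.098.
D_1 = 2.5850
D_2 = 3.2597
D_3 = 4.1105
D_4 = 5.1834
Terminal value at t=4: TV = D_5/(r−g) = 5.3804/(0.098−0.038) = 89.6727
P₀ = 2.5850/(1+0.098)^1 + 3.2597/(1+0.098)^2 + 4.1105/(1+0.098)^3 + 5.1834/(1+0.098)^4 + 89.6727/(1+0.098)^4 = 73.4247

£73.42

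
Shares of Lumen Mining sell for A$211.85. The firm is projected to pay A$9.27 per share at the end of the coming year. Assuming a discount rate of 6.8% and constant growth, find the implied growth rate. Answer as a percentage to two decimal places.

From P₀ = D₁/(r − g), the implied growth is g = r − D₁/P₀.
g = 0.068 − 9.27/211.85 = 0.068 − 0.04376 = 0.02424

2.42%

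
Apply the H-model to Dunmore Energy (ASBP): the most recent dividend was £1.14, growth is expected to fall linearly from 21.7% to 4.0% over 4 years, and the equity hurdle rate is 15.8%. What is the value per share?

£13.47

H-model: P₀ = D₀[(1+g_L) + H(g_S−g_L)]/(r−g_L), with H = 4/2 = 2.
P₀ = 1.14 × [(1+0.04) + 2×(0.217−0.04)] / (0.158−0.04)
   = 1.14 × 1.3940 / 0.118 = 13.4675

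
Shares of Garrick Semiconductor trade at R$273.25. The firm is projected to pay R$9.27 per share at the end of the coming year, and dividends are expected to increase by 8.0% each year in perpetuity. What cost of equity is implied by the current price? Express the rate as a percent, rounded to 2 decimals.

Rearranging the constant-growth DDM: r = D₁/P₀ + g.
r = 9.2700 / 273.25 + 0.08 = 0.03392 + 0.08 = 0.11392

11.39%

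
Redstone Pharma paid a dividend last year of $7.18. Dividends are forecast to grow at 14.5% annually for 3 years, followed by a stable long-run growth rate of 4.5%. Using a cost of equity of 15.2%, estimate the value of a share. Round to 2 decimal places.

Two-stage DDM. Project D₁…D_3 at 0.145, terminal growth 0.045, discount at r = 0.152.
D_1 = 8.2211
D_2 = 9.4132
D_3 = 10.7781
Terminal value at t=3: TV = D_4/(r−g) = 11.2631/(0.152−0.045) = 105.2624
P₀ = 8.2211/(1+0.152)^1 + 9.4132/(1+0.152)^2 + 10.7781/(1+0.152)^3 + 105.2624/(1+0.152)^3 = 90.1312

$90.13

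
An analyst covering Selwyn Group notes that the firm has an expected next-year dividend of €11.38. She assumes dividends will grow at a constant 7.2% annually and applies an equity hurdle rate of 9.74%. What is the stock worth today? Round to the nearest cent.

€448.03

Gordon growth model: P₀ = D₁/(r − g), with D₁ = 11.38 given directly.
P₀ = 11.3800 / (0.0974 − 0.072) = 11.3800 / 0.0254 = 448.0315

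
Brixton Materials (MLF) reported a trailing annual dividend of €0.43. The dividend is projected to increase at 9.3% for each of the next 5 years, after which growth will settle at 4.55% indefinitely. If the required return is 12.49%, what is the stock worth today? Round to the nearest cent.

Two-stage DDM. Project D₁…D_5 at 0.093, terminal growth 0.0455, discount at r = 0.1249.
D_1 = 0.4700
D_2 = 0.5137
D_3 = 0.5615
D_4 = 0.6137
D_5 = 0.6708
Terminal value at t=5: TV = D_6/(r−g) = 0.7013/(0.1249−0.0455) = 8.8323
P₀ = 0.4700/(1+0.1249)^1 + 0.5137/(1+0.1249)^2 + 0.5615/(1+0.1249)^3 + 0.6137/(1+0.1249)^4 + 0.6708/(1+0.1249)^5 + 8.8323/(1+0.1249)^5 = 6.8773

€6.88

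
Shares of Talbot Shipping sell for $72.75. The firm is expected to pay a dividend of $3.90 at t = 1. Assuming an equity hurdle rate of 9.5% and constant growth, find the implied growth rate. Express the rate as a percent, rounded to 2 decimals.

From P₀ = D₁/(r − g), the implied growth is g = r − D₁/P₀.
g = 0.095 − 3.90/72.75 = 0.095 − 0.05361 = 0.04139

4.14%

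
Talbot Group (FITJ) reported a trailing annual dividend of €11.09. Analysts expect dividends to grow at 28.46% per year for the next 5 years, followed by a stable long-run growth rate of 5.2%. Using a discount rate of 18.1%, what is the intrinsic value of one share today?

Two-stage DDM. Project D₁…D_5 at 0.2846, terminal growth 0.052, discount at r = 0.181.
D_1 = 14.2462
D_2 = 18.3007
D_3 = 23.5091
D_4 = 30.1997
D_5 = 38.7946
Terminal value at t=5: TV = D_6/(r−g) = 40.8119/(0.181−0.052) = 316.3714
P₀ = 14.2462/(1+0.181)^1 + 18.3007/(1+0.181)^2 + 23.5091/(1+0.181)^3 + 30.1997/(1+0.181)^4 + 38.7946/(1+0.181)^5 + 316.3714/(1+0.181)^5 = 209.5700

€209.57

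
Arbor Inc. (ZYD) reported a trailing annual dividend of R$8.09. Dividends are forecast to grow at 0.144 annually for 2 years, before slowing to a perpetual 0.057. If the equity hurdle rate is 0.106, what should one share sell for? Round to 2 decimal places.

R$203.73

Two-stage DDM. Project D₁…D_2 at 0.144, terminal growth 0.057, discount at r = 0.106.
D_1 = 9.2550
D_2 = 10.5877
Terminal value at t=2: TV = D_3/(r−g) = 11.1912/(0.106−0.057) = 228.3913
P₀ = 9.2550/(1+0.106)^1 + 10.5877/(1+0.106)^2 + 228.3913/(1+0.106)^2 = 203.7341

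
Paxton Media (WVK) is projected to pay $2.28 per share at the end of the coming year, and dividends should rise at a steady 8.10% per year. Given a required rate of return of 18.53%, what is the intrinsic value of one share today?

Gordon growth model: P₀ = D₁/(r − g), with D₁ = 2.28 given directly.
P₀ = 2.2800 / (0.1853 − 0.081) = 2.2800 / 0.1043 = 21.8600

$21.86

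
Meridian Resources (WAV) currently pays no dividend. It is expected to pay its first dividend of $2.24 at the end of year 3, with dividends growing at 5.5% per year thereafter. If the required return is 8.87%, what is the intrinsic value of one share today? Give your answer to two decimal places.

Deferred-dividend DDM. At t=2 the remaining stream is a growing perpetuity with first payment D_3 = 2.24.
V_2 = D_3/(r−g) = 2.24/(0.0887−0.055) = 66.4688
P₀ = V_2/(1+r)^2 = 66.4688/(1+0.0887)^2 = 56.0792

$56.08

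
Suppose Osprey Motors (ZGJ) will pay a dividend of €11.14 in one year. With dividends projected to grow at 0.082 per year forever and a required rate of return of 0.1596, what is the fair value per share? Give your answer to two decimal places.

€143.56

Gordon growth model: P₀ = D₁/(r − g), with D₁ = 11.14 given directly.
P₀ = 11.1400 / (0.1596 − 0.082) = 11.1400 / 0.0776 = 143.5567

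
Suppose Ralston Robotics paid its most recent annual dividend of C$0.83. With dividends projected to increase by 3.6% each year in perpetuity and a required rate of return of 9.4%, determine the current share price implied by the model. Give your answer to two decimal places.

C$14.83

Gordon growth model: P₀ = D₁/(r − g). D₁ = 0.83 × (1 + 0.036) = 0.8599.
P₀ = 0.8599 / (0.094 − 0.036) = 0.8599 / 0.058 = 14.8255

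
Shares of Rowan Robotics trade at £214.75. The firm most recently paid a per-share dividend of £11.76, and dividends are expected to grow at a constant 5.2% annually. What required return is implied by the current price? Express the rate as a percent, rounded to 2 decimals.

10.96%

Rearranging the constant-growth DDM: r = D₁/P₀ + g.
D₁ = 11.76 × (1 + 0.052) = 12.3715.
r = 12.3715 / 214.75 + 0.052 = 0.05761 + 0.052 = 0.10961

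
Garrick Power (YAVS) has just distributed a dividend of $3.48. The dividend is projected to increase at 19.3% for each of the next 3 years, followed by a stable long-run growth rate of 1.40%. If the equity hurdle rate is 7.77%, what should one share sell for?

$87.98

Two-stage DDM. Project D₁…D_3 at 0.193, terminal growth 0.014, discount at r = 0.0777.
D_1 = 4.1516
D_2 = 4.9529
D_3 = 5.9088
Terminal value at t=3: TV = D_4/(r−g) = 5.9915/(0.0777−0.014) = 94.0587
P₀ = 4.1516/(1+0.0777)^1 + 4.9529/(1+0.0777)^2 + 5.9088/(1+0.0777)^3 + 94.0587/(1+0.0777)^3 = 87.9834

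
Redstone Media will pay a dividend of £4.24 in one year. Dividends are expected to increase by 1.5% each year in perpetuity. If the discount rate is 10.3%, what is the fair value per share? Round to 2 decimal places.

£48.18

Gordon growth model: P₀ = D₁/(r − g), with D₁ = 4.24 given directly.
P₀ = 4.2400 / (0.103 − 0.015) = 4.2400 / 0.088 = 48.1818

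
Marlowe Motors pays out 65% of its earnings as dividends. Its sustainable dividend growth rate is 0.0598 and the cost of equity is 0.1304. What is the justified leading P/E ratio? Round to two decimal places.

9.21

Justified leading P/E = b/(r−g) = 0.65/(0.1304−0.0598) = 9.2068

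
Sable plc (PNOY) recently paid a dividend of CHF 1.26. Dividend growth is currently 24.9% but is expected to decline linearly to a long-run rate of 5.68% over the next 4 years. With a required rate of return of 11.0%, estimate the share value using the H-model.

CHF 34.13

H-model: P₀ = D₀[(1+g_L) + H(g_S−g_L)]/(r−g_L), with H = 4/2 = 2.
P₀ = 1.26 × [(1+0.0568) + 2×(0.249−0.0568)] / (0.11−0.0568)
   = 1.26 × 1.4412 / 0.0532 = 34.1337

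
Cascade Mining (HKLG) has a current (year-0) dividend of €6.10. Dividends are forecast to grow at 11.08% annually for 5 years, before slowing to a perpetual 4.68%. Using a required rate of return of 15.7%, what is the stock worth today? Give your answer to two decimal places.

€74.30

Two-stage DDM. Project D₁…D_5 at 0.1108, terminal growth 0.0468, discount at r = 0.157.
D_1 = 6.7759
D_2 = 7.5266
D_3 = 8.3606
D_4 = 9.2870
D_5 = 10.3159
Terminal value at t=5: TV = D_6/(r−g) = 10.7987/(0.157−0.0468) = 97.9922
P₀ = 6.7759/(1+0.157)^1 + 7.5266/(1+0.157)^2 + 8.3606/(1+0.157)^3 + 9.2870/(1+0.157)^4 + 10.3159/(1+0.157)^5 + 97.9922/(1+0.157)^5 = 74.2985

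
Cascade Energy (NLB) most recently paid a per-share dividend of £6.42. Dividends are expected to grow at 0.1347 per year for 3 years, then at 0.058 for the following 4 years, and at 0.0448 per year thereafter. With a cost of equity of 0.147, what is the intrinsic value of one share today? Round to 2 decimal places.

£85.25

Three-stage DDM. Project D₁…D_7; terminal Gordon value at t=7 with g = 0.0448; discount at r = 0.147.
D_1 = 7.2848
D_2 = 8.2660
D_3 = 9.3795
D_4 = 9.9235
D_5 = 10.4990
D_6 = 11.1080
D_7 = 11.7522
TV_7 = 12.2787/(0.147−0.0448) = 120.1443
P₀ = Σ Dₜ/(1+r)ᵗ + TV_7/(1+r)^7 = 85.2497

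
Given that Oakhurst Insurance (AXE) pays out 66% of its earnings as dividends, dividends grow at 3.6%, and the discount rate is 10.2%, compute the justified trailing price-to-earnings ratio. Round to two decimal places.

Justified trailing P/E = b(1+g)/(r−g) = 0.66×(1+0.036)/(0.102−0.036) = 10.3600

10.36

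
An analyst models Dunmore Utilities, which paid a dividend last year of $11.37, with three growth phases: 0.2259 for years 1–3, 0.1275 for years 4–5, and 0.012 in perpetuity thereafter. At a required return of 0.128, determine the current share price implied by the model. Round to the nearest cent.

Three-stage DDM. Project D₁…D_5; terminal Gordon value at t=5 with g = 0.012; discount at r = 0.128.
D_1 = 13.9385
D_2 = 17.0872
D_3 = 20.9472
D_4 = 23.6179
D_5 = 26.6292
TV_5 = 26.9488/(0.128−0.012) = 232.3171
P₀ = Σ Dₜ/(1+r)ᵗ + TV_5/(1+r)^5 = 196.7653

$196.77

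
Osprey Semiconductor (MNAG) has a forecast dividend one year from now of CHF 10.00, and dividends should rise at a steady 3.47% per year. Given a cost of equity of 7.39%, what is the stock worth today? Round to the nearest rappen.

CHF 255.10

Gordon growth model: P₀ = D₁/(r − g), with D₁ = 10.00 given directly.
P₀ = 10.0000 / (0.0739 − 0.0347) = 10.0000 / 0.0392 = 255.1020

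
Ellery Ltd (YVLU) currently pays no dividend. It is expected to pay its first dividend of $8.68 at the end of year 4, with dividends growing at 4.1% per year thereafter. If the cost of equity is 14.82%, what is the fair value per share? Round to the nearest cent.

Deferred-dividend DDM. At t=3 the remaining stream is a growing perpetuity with first payment D_4 = 8.68.
V_3 = D_4/(r−g) = 8.68/(0.1482−0.041) = 80.9701
P₀ = V_3/(1+r)^3 = 80.9701/(1+0.1482)^3 = 53.4900

$53.49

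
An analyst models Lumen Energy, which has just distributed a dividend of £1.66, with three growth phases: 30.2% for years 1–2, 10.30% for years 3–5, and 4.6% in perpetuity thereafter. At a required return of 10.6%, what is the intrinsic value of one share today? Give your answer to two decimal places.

£50.90

Three-stage DDM. Project D₁…D_5; terminal Gordon value at t=5 with g = 0.046; discount at r = 0.106.
D_1 = 2.1613
D_2 = 2.8140
D_3 = 3.1039
D_4 = 3.4236
D_5 = 3.7762
TV_5 = 3.9499/(0.106−0.046) = 65.8320
P₀ = Σ Dₜ/(1+r)ᵗ + TV_5/(1+r)^5 = 50.8984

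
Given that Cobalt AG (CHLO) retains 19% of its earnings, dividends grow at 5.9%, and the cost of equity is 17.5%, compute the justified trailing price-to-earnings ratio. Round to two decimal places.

7.39

Payout ratio b = 1 − 0.19 = 0.81.
Justified trailing P/E = b(1+g)/(r−g) = 0.81×(1+0.059)/(0.175−0.059) = 7.3947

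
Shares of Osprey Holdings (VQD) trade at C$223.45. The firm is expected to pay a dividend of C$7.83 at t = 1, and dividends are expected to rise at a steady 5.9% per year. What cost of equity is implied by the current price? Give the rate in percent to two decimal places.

Rearranging the constant-growth DDM: r = D₁/P₀ + g.
r = 7.8300 / 223.45 + 0.059 = 0.03504 + 0.059 = 0.09404

9.40%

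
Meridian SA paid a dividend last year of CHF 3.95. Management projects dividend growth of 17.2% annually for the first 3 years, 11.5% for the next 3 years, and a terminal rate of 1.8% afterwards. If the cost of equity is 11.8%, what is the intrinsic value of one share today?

CHF 72.56

Three-stage DDM. Project D₁…D_6; terminal Gordon value at t=6 with g = 0.018; discount at r = 0.118.
D_1 = 4.6294
D_2 = 5.4257
D_3 = 6.3589
D_4 = 7.0901
D_5 = 7.9055
D_6 = 8.8146
TV_6 = 8.9733/(0.118−0.018) = 89.7330
P₀ = Σ Dₜ/(1+r)ᵗ + TV_6/(1+r)^6 = 72.5619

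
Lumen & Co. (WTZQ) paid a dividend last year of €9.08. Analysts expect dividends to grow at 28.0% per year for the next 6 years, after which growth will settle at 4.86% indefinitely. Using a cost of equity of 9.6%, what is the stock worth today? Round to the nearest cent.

€606.81

Two-stage DDM. Project D₁…D_6 at 0.28, terminal growth 0.0486, discount at r = 0.096.
D_1 = 11.6224
D_2 = 14.8767
D_3 = 19.0421
D_4 = 24.3739
D_5 = 31.1986
D_6 = 39.9343
Terminal value at t=6: TV = D_7/(r−g) = 41.8751/(0.096−0.0486) = 883.4402
P₀ = 11.6224/(1+0.096)^1 + 14.8767/(1+0.096)^2 + 19.0421/(1+0.096)^3 + 24.3739/(1+0.096)^4 + 31.1986/(1+0.096)^5 + 39.9343/(1+0.096)^6 + 883.4402/(1+0.096)^6 = 606.8121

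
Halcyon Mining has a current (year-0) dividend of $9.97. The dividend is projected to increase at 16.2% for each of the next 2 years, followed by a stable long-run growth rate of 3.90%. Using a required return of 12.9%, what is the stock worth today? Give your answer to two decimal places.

Two-stage DDM. Project D₁…D_2 at 0.162, terminal growth 0.039, discount at r = 0.129.
D_1 = 11.5851
D_2 = 13.4619
Terminal value at t=2: TV = D_3/(r−g) = 13.9869/(0.129−0.039) = 155.4105
P₀ = 11.5851/(1+0.129)^1 + 13.4619/(1+0.129)^2 + 155.4105/(1+0.129)^2 = 142.7477

$142.75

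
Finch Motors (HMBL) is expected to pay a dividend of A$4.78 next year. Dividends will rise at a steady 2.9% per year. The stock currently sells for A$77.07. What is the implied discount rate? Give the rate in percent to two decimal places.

Rearranging the constant-growth DDM: r = D₁/P₀ + g.
r = 4.7800 / 77.07 + 0.029 = 0.06202 + 0.029 = 0.09102

9.10%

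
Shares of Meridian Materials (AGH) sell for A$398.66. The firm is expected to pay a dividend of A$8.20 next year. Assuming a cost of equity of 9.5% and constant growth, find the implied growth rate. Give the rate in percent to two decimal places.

From P₀ = D₁/(r − g), the implied growth is g = r − D₁/P₀.
g = 0.095 − 8.20/398.66 = 0.095 − 0.02057 = 0.07443

7.44%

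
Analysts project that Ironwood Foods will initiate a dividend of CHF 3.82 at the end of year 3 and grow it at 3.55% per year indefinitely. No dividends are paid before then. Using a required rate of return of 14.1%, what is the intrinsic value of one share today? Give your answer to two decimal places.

Deferred-dividend DDM. At t=2 the remaining stream is a growing perpetuity with first payment D_3 = 3.82.
V_2 = D_3/(r−g) = 3.82/(0.141−0.0355) = 36.2085
P₀ = V_2/(1+r)^2 = 36.2085/(1+0.141)^2 = 27.8125

CHF 27.81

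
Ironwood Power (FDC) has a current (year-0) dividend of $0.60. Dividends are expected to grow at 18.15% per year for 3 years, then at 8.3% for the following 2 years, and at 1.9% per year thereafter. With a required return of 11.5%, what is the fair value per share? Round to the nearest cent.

$10.54

Three-stage DDM. Project D₁…D_5; terminal Gordon value at t=5 with g = 0.019; discount at r = 0.115.
D_1 = 0.7089
D_2 = 0.8376
D_3 = 0.9896
D_4 = 1.0717
D_5 = 1.1607
TV_5 = 1.1827/(0.115−0.019) = 12.3200
P₀ = Σ Dₜ/(1+r)ᵗ + TV_5/(1+r)^5 = 10.5391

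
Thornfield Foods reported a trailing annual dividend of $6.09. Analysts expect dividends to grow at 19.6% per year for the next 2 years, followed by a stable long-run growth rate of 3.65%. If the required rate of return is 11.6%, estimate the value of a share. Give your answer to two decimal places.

Two-stage DDM. Project D₁…D_2 at 0.196, terminal growth 0.0365, discount at r = 0.116.
D_1 = 7.2836
D_2 = 8.7112
Terminal value at t=2: TV = D_3/(r−g) = 9.0292/(0.116−0.0365) = 113.5748
P₀ = 7.2836/(1+0.116)^1 + 8.7112/(1+0.116)^2 + 113.5748/(1+0.116)^2 = 104.7123

$104.71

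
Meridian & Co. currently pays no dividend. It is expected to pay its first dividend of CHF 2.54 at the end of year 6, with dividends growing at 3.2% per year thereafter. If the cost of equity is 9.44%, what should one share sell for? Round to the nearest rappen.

Deferred-dividend DDM. At t=5 the remaining stream is a growing perpetuity with first payment D_6 = 2.54.
V_5 = D_6/(r−g) = 2.54/(0.0944−0.032) = 40.7051
P₀ = V_5/(1+r)^5 = 40.7051/(1+0.0944)^5 = 25.9280

CHF 25.93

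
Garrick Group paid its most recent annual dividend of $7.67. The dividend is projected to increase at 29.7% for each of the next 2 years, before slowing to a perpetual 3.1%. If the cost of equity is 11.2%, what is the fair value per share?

$152.19

Two-stage DDM. Project D₁…D_2 at 0.297, terminal growth 0.031, discount at r = 0.112.
D_1 = 9.9480
D_2 = 12.9025
Terminal value at t=2: TV = D_3/(r−g) = 13.3025/(0.112−0.031) = 164.2287
P₀ = 9.9480/(1+0.112)^1 + 12.9025/(1+0.112)^2 + 164.2287/(1+0.112)^2 = 152.1930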